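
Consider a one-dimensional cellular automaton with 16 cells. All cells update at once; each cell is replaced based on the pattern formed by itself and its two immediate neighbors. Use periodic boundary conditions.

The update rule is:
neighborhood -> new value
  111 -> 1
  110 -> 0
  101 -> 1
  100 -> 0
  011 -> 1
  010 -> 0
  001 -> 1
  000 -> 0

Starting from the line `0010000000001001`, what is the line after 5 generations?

0000000100100100

0100000000010010
1000000000100100
0000000001001001
0000000010010010
0000000100100100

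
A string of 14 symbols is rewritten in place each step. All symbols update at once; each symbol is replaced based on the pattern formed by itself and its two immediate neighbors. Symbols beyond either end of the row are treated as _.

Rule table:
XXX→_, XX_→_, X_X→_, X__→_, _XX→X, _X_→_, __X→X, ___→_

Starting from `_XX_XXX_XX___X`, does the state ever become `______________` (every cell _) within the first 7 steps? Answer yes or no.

no

XX__X___X___X_
X__X___X___X__
__X___X___X___
_X___X___X____
X___X___X_____
___X___X______
__X___X_______
step 7 is __X___X_______, still not uniform _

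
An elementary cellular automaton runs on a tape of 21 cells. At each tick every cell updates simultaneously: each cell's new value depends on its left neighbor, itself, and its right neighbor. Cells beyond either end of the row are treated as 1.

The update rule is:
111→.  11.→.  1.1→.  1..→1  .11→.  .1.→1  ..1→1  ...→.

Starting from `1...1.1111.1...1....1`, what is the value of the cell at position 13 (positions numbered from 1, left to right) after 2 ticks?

.1.11......11.111..1.
.1...1....1......111.
position 13 holds .

.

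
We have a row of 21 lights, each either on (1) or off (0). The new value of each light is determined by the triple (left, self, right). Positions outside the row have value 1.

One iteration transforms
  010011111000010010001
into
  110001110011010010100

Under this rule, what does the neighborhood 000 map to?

1

At position 10 the neighborhood is 000; the next row has 1 there.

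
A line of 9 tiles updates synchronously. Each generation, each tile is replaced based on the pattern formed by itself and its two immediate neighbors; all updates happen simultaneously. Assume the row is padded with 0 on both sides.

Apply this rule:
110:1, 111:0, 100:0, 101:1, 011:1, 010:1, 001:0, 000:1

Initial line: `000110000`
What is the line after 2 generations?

110110111
111111101

111111101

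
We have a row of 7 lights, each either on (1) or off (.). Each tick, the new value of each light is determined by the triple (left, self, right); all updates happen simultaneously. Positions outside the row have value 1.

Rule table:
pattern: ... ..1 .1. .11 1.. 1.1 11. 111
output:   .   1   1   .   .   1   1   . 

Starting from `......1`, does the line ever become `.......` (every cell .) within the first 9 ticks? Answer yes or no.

tick 1: .....1.
tick 2: ....111
tick 3: ...1...
tick 4: ..11..1
tick 5: .1.1.1.
tick 6: 1111111
tick 7: .......
all cells are . at tick 7

yes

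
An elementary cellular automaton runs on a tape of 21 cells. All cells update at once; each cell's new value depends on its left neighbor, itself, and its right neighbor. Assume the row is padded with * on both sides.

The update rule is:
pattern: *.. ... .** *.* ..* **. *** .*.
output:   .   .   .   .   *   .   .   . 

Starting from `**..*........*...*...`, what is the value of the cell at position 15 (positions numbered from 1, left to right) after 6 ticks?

.

tick 1: ...*........*...*...*
tick 2: ..*........*...*...*.
tick 3: .*........*...*...*..
tick 4: .........*...*...*..*
tick 5: ........*...*...*..*.
tick 6: .......*...*...*..*..
position 15 holds .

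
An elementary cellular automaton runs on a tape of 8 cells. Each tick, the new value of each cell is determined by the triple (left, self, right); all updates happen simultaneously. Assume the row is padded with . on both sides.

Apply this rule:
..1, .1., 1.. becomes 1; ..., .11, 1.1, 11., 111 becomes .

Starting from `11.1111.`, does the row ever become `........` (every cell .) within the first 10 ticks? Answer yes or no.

no

tick 1: .......1
tick 2: ......11
tick 3: .....1..
tick 4: ....111.
tick 5: ...1...1
tick 6: ..111.11
tick 7: .1......
tick 8: 111.....
tick 9: ...1....
tick 10: ..111...
tick 10 is ..111..., still not uniform .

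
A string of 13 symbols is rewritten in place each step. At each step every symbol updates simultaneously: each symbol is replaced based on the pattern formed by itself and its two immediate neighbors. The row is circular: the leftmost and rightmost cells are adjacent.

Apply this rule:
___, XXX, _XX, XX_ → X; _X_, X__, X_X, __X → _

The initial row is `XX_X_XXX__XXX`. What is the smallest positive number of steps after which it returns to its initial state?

2

XX___XXX__XXX
XX_X_XXX__XXX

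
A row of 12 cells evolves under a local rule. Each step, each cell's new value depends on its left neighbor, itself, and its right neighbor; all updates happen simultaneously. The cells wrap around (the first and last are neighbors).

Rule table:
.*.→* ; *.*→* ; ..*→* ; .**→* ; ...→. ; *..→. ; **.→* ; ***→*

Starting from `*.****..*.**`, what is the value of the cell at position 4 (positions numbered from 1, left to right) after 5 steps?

step 1: ******.*****
step 2: ************
step 3: ************  (fixed point — unchanged through step 5)
position 4 holds *

*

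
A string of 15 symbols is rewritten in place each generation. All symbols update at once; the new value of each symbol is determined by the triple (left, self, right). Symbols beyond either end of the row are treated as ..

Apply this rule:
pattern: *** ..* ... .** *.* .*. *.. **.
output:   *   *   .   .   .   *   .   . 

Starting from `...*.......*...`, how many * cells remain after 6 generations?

..**......**...
.*.......*.....
**......**.....
.......*.......
......**.......
.....*.........
count of *: 1

1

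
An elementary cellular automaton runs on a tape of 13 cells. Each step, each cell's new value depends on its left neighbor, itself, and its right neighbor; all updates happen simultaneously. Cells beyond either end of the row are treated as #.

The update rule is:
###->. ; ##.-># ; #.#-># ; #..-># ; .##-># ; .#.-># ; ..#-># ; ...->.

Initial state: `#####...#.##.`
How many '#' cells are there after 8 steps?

....##.######
#..#####.....
####...##...#
...##.####.##
#.#####..###.
###...####.##
..##.##..###.
##########.##
count of #: 12

12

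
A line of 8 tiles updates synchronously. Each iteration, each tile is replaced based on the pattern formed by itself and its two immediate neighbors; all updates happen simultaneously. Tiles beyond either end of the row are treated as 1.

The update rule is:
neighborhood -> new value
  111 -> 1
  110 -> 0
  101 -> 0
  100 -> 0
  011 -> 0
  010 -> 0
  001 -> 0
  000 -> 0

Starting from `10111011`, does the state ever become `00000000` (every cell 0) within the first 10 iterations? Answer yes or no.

yes

iteration 1: 00010001
iteration 2: 00000000
all cells are 0 at iteration 2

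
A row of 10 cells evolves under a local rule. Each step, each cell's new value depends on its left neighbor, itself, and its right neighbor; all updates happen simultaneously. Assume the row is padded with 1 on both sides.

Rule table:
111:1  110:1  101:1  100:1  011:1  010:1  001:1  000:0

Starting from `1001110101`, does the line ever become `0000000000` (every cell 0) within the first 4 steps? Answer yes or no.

1111111111
1111111111  (fixed point — unchanged through step 4)
step 4 is 1111111111, still not uniform 0

no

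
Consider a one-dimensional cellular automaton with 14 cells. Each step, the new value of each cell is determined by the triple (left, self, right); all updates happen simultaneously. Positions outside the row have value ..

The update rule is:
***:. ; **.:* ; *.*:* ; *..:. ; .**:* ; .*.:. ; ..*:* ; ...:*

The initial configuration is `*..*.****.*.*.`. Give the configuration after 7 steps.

*......**..*..

..*.**..**.*..
**.***.****..*
****.***..*.*.
*..***.*.*.*..
..**.**.*.*..*
********.*..*.
*......**..*..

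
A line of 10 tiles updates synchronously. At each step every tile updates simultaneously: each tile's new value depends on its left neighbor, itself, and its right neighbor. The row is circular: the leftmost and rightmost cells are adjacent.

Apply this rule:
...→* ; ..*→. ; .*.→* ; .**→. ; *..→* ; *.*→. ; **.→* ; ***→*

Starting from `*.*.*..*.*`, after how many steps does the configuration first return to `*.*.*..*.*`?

step 1: *.*.**.*..
step 2: *.*..*.**.
step 3: *.**.*..*.
step 4: *..*.**.*.
step 5: **.*..*.*.
step 6: .*.**.*.*.
step 7: .*..*.*.**
step 8: .**.*.*..*
step 9: ..*.*.**.*
step 10: *.*.*..*.*

10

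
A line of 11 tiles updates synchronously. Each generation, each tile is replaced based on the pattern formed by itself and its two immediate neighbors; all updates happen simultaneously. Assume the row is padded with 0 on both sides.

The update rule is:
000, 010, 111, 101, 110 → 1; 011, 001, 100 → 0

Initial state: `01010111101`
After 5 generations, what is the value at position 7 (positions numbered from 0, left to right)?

01111011111
00111101111
10011110111
10001111011
10100111101
position 7 holds 1

1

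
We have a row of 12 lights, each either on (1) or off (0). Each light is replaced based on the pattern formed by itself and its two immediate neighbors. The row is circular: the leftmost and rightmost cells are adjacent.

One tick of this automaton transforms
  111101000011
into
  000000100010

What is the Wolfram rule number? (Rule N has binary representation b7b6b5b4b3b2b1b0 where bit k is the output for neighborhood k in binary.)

24

position 0: 111 → 0  (bit 7 = 0)
position 3: 110 → 0  (bit 6 = 0)
position 4: 101 → 0  (bit 5 = 0)
position 6: 100 → 1  (bit 4 = 1)
position 10: 011 → 1  (bit 3 = 1)
position 5: 010 → 0  (bit 2 = 0)
position 9: 001 → 0  (bit 1 = 0)
position 7: 000 → 0  (bit 0 = 0)
bits b7..b0 = 00011000 = 24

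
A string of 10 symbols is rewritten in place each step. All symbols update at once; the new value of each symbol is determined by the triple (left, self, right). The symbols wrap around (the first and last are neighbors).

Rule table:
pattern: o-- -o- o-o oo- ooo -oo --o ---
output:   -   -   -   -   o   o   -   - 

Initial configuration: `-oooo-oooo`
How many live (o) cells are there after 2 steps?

4

-ooo--ooo-
-oo---oo--
count of o: 4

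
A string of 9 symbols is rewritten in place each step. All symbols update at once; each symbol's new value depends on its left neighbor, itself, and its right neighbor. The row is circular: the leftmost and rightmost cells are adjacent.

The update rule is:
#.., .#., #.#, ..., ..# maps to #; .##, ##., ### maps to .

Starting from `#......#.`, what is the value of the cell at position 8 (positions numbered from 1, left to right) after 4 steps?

.

step 1: #########
step 2: .........
step 3: #########  (repeats step 1; period 2)
step 4: .........
position 8 holds .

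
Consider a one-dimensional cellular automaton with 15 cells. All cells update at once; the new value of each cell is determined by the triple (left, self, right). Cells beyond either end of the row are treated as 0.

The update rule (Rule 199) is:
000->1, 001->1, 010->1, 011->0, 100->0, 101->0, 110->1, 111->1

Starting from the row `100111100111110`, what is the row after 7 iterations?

101011101011110
101001101001110
101010101010110
101010101010010
101010101010110  (repeats iteration 3; period 2)
iteration 7: 101010101010110

101010101010110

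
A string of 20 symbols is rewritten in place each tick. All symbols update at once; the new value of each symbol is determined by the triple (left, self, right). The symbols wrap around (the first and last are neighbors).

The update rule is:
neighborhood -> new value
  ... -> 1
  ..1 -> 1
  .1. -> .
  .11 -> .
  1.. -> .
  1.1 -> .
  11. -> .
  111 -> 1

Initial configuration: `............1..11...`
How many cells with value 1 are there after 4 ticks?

13

111111111111..1...11
11111111111..1..11.1
1111111111..1..1....
.11111111..1..1..111
count of 1: 13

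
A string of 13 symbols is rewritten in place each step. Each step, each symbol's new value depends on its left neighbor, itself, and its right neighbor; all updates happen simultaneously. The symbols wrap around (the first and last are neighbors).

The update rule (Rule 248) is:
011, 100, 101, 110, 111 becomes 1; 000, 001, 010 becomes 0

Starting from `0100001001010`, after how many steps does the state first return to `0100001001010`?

0010000100101
1001000010010
0100100001001
1010010000100
0101001000010
0010100100001
1001010010000
0100101001000
0010010100100
0001001010010
0000100101001
1000010010100
0100001001010

13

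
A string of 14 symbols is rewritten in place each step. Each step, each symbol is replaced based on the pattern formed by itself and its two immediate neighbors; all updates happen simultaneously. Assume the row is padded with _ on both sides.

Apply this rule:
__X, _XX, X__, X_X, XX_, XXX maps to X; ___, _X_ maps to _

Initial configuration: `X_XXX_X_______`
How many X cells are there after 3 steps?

_XXXXX_X______
XXXXXXX_X_____
XXXXXXXX_X____
count of X: 9

9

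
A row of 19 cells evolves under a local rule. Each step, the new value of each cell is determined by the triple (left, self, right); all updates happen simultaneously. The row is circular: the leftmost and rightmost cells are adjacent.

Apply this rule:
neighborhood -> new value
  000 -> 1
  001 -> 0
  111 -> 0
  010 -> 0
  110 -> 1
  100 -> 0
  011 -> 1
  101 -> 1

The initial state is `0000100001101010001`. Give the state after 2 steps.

0110101111011000001

0110001101110100100
0110101111011000001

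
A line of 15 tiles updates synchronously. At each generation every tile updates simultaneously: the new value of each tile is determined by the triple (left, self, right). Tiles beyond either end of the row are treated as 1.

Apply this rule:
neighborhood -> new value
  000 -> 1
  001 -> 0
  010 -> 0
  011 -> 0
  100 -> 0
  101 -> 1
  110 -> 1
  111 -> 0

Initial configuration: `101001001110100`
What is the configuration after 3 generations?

101000001000101

generation 1: 110000000011000
generation 2: 010111111001010
generation 3: 101000001000101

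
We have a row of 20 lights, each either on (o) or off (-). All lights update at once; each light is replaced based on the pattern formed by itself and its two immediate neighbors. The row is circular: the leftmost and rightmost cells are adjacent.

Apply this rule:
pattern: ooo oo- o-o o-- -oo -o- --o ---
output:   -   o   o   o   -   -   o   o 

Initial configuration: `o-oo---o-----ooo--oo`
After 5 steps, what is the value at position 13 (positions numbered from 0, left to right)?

o

step 1: oo-oooo-ooooo--ooo--
step 2: -oo---oo----ooo--ooo
step 3: o-oooo-ooooo--ooo--o
step 4: oo---oo----ooo--ooo-
step 5: -oooo-ooooo--ooo--oo
position 13 holds o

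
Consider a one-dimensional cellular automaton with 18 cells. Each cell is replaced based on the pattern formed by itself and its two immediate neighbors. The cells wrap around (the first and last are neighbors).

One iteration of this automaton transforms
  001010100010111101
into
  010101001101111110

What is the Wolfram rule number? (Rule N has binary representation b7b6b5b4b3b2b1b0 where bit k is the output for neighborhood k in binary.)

235

position 13: 111 → 1  (bit 7 = 1)
position 15: 110 → 1  (bit 6 = 1)
position 3: 101 → 1  (bit 5 = 1)
position 0: 100 → 0  (bit 4 = 0)
position 12: 011 → 1  (bit 3 = 1)
position 2: 010 → 0  (bit 2 = 0)
position 1: 001 → 1  (bit 1 = 1)
position 8: 000 → 1  (bit 0 = 1)
bits b7..b0 = 11101011 = 235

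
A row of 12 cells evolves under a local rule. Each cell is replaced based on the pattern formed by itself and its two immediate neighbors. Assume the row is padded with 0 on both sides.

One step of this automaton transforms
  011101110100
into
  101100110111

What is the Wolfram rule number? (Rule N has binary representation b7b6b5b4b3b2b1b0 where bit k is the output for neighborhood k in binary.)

215

position 2: 111 → 1  (bit 7 = 1)
position 3: 110 → 1  (bit 6 = 1)
position 4: 101 → 0  (bit 5 = 0)
position 10: 100 → 1  (bit 4 = 1)
position 1: 011 → 0  (bit 3 = 0)
position 9: 010 → 1  (bit 2 = 1)
position 0: 001 → 1  (bit 1 = 1)
position 11: 000 → 1  (bit 0 = 1)
bits b7..b0 = 11010111 = 215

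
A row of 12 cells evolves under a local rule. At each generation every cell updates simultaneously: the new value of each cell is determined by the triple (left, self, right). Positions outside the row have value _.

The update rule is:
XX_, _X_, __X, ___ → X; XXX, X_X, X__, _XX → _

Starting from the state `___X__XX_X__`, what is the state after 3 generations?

generation 1: XXXX_X_X_X_X
generation 2: ___X_X_X_X_X
generation 3: XXXX_X_X_X_X

XXXX_X_X_X_X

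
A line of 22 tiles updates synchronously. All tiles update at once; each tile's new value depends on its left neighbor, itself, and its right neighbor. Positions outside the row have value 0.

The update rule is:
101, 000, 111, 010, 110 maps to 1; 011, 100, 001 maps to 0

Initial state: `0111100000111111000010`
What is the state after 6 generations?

0110100111111000111110

0011101110011111011010
1001110110001111101110
1000111010100111110110
1010011111100011111010
1110001111101001111110
0110100111111000111110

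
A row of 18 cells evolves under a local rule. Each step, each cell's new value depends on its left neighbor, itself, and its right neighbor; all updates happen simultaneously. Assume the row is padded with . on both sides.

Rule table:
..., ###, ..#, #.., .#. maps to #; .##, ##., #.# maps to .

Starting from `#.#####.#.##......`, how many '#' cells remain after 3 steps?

9

#..###..#...######
###.#.######.####.
.#..#..####...##.#
count of #: 9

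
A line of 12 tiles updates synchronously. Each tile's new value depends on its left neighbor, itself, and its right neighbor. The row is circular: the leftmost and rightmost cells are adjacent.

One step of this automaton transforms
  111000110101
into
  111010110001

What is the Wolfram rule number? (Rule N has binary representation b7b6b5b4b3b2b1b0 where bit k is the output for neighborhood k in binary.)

position 0: 111 → 1  (bit 7 = 1)
position 2: 110 → 1  (bit 6 = 1)
position 8: 101 → 0  (bit 5 = 0)
position 3: 100 → 0  (bit 4 = 0)
position 6: 011 → 1  (bit 3 = 1)
position 9: 010 → 0  (bit 2 = 0)
position 5: 001 → 0  (bit 1 = 0)
position 4: 000 → 1  (bit 0 = 1)
bits b7..b0 = 11001001 = 201

201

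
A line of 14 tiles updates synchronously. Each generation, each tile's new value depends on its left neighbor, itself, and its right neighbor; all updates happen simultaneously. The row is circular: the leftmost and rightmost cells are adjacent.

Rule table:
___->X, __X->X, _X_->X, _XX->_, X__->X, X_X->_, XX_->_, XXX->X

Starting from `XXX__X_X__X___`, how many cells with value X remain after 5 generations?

generation 1: _X_XXX_XXXXXXX
generation 2: _X__X___XXXXX_
generation 3: XXXXXXXX_XXX_X
generation 4: XXXXXXX___X___
generation 5: _XXXXX_XXXXXXX
count of X: 12

12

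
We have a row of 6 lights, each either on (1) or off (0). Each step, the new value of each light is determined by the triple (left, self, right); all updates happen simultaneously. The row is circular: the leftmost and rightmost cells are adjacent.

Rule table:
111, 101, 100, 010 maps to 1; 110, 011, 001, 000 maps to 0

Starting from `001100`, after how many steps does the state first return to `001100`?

000010
000011
100000
110000
001000
001100

6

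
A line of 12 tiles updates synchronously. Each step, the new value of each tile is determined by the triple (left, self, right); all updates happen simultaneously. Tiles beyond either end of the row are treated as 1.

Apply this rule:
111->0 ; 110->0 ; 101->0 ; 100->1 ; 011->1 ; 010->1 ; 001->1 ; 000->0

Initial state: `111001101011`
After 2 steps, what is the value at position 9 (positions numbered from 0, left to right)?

000111001010
101100111010
position 9 holds 0

0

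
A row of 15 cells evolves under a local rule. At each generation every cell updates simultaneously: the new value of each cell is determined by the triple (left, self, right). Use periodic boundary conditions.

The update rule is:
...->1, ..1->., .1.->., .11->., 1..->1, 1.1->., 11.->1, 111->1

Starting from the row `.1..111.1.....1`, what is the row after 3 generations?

..1..11..1111..
1..1..11..11111
11..1..11..1111

11..1..11..1111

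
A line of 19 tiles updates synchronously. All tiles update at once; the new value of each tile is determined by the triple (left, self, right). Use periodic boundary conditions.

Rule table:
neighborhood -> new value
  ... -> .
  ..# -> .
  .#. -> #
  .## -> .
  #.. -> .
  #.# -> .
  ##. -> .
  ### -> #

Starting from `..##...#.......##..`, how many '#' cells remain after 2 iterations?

1

.......#...........
.......#...........
count of #: 1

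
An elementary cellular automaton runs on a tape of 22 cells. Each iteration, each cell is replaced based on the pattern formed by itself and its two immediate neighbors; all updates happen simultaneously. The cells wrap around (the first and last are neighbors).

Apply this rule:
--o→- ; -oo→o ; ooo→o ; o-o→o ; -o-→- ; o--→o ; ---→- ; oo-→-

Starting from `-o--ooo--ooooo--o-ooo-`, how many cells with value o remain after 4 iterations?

13

iteration 1: --o-oo-o-oooo-o--ooo-o
iteration 2: o--oo-o-oooo-o-o-oo-o-
iteration 3: -o-o-o-oooo-o-o-oo-o-o
iteration 4: o-o-o-oooo-o-o-oo-o-o-
count of o: 13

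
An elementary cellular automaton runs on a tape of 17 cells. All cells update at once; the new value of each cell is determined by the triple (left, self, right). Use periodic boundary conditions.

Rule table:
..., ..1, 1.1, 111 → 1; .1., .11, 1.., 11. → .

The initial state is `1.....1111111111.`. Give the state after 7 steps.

.1.1.1.1..1..1.1.

step 1: ..1111.11111111.1
step 2: .1.11.1.111111.1.
step 3: 1.1..1.1.1111.1..
step 4: .1..1.1.1.11.1..1
step 5: 1..1.1.1.1..1..1.
step 6: ..1.1.1.1..1..1.1
step 7: .1.1.1.1..1..1.1.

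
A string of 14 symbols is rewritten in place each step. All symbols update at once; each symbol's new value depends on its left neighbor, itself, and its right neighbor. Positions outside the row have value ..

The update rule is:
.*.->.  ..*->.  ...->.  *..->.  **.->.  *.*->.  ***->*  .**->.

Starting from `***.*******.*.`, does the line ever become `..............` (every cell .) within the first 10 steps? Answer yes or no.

.*...*****....
......***.....
.......*......
..............
all cells are . at step 4

yes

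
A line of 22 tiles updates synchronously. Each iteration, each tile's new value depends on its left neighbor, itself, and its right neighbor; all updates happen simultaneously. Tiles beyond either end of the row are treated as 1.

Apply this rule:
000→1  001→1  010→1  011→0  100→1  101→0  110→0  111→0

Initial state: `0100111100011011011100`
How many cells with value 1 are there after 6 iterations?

iteration 1: 0111000011100000000011
iteration 2: 0000111100011111111100
iteration 3: 1111000011100000000011
iteration 4: 0000111100011111111100  (repeats iteration 2; period 2)
iteration 6: 0000111100011111111100
count of 1: 13

13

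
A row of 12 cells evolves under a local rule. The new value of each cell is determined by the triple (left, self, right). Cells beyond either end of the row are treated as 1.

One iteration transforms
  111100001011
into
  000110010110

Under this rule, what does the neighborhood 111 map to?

0

At position 0 the neighborhood is 111; the next row has 0 there.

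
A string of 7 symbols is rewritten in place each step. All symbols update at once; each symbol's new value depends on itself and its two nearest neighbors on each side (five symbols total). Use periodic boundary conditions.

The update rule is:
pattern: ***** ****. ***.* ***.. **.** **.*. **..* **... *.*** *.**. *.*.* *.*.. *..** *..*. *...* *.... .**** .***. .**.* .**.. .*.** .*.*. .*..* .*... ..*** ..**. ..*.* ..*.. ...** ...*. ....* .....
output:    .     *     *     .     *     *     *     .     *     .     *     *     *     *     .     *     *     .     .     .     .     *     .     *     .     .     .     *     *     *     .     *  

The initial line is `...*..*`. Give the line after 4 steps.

.*..***

*.**.**
**..**.
..**..*
.*..***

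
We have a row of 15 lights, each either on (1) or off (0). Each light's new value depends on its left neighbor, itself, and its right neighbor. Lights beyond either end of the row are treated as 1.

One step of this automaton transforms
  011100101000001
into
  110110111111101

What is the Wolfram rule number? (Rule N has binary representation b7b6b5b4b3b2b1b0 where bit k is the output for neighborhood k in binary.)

125

position 2: 111 → 0  (bit 7 = 0)
position 3: 110 → 1  (bit 6 = 1)
position 0: 101 → 1  (bit 5 = 1)
position 4: 100 → 1  (bit 4 = 1)
position 1: 011 → 1  (bit 3 = 1)
position 6: 010 → 1  (bit 2 = 1)
position 5: 001 → 0  (bit 1 = 0)
position 10: 000 → 1  (bit 0 = 1)
bits b7..b0 = 01111101 = 125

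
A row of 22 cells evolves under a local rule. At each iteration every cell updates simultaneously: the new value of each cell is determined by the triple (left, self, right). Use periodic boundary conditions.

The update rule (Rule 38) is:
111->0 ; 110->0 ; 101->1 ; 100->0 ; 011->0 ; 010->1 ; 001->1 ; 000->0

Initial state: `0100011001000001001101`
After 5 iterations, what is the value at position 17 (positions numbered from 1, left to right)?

1100100011000011010011
0001100100000100110100
0010001100001101001100
0110010000010011010000
1000110000110100110000
position 17 holds 1

1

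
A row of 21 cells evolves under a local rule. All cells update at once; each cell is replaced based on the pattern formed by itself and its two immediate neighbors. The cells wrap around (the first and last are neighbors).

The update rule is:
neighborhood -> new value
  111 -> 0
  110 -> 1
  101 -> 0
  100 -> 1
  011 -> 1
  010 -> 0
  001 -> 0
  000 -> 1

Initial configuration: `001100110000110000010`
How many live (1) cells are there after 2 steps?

101110111110111111001
101010100010100001101
count of 1: 9

9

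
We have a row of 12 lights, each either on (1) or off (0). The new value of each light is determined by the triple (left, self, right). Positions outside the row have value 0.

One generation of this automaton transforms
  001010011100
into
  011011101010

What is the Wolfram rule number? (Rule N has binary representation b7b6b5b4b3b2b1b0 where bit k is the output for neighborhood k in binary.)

position 8: 111 → 1  (bit 7 = 1)
position 9: 110 → 0  (bit 6 = 0)
position 3: 101 → 0  (bit 5 = 0)
position 5: 100 → 1  (bit 4 = 1)
position 7: 011 → 0  (bit 3 = 0)
position 2: 010 → 1  (bit 2 = 1)
position 1: 001 → 1  (bit 1 = 1)
position 0: 000 → 0  (bit 0 = 0)
bits b7..b0 = 10010110 = 150

150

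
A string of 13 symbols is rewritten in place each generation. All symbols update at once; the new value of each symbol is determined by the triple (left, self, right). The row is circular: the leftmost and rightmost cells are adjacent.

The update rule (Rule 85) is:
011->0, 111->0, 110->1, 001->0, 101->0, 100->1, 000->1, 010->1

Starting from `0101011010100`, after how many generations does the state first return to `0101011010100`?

0101001010111
0101101010001
0100101011101
0110101000101
0010101110101
1010100010101
1010111010100
1010001010110
1011101010010
1000101011010
1110101001010
0010101101010
1010100101011
1010110101000
1010010101110
1011010100010
1001010111010
1101010001010
0101011101010
0101000101011
0101110101001
0100010101101
0111010100101
0001010110101
1101010010101
0101011010100

26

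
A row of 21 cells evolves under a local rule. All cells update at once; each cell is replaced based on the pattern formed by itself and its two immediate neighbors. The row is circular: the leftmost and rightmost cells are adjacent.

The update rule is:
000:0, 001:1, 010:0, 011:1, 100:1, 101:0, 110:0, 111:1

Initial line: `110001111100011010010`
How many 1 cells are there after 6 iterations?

10

101011111010110001100
000011110000101011011
100111101001000010010
011111000110100101100
111110101100011001010
111100001010110110000
count of 1: 10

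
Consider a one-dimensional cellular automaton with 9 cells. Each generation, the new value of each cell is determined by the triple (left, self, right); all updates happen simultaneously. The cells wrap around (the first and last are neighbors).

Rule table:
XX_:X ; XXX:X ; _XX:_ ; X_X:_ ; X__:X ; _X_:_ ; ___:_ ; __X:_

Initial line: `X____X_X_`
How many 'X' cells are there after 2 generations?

generation 1: _X_______
generation 2: __X______
count of X: 1

1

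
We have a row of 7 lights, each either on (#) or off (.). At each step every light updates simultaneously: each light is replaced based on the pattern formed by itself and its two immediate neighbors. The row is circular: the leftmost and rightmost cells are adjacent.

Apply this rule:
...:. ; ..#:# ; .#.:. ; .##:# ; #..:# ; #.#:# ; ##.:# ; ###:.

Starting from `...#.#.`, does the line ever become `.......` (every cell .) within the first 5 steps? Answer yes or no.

no

..#.#.#
##.#.#.
###.#.#
..##.##
#######
step 5 is #######, still not uniform .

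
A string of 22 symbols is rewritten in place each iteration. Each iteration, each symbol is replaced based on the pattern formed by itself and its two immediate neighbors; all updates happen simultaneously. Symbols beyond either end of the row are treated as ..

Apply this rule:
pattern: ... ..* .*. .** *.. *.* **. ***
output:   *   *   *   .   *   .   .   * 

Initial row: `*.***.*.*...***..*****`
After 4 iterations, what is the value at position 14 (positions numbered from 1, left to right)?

*..*..*.****.*.**.***.
*******..**..*.....*.*
.*****.**..*********.*
*.***....**.*******..*
position 14 holds *

*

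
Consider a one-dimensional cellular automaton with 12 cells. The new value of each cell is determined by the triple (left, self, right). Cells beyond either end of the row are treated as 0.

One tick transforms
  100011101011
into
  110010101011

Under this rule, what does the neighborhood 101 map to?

At position 7 the neighborhood is 101; the next row has 0 there.

0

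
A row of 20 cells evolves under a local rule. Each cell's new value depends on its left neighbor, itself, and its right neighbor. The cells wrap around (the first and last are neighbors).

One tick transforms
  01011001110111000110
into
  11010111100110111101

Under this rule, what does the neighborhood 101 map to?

0

At position 2 the neighborhood is 101; the next row has 0 there.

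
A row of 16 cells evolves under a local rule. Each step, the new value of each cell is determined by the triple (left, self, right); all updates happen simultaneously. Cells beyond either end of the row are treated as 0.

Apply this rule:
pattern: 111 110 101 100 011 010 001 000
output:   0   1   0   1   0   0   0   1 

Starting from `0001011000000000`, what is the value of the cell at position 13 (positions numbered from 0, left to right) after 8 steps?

0

1100001111111111
0111100000000001
0000111111111100
1110000000000111
0011111111110001
1000000000011100
0111111111000111
0000000001110001
position 13 holds 0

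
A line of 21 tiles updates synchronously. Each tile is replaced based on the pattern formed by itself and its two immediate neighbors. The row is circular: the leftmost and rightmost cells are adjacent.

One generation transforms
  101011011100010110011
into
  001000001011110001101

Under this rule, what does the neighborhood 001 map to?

At position 12 the neighborhood is 001; the next row has 1 there.

1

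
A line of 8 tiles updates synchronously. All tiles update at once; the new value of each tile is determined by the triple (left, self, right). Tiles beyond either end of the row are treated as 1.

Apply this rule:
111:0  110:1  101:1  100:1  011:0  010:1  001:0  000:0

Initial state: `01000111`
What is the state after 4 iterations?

11100000
00110000
10011000
11001100

11001100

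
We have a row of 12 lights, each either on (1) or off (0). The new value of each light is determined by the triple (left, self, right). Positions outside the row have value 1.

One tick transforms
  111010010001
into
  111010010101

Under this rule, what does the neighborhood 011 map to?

1

At position 11 the neighborhood is 011; the next row has 1 there.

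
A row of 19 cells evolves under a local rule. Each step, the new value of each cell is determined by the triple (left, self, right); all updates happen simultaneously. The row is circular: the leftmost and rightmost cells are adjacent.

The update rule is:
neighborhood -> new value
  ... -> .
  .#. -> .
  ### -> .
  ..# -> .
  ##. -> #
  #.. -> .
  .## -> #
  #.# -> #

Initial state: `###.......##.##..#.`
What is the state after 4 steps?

step 1: #.#.......#####...#
step 2: ##........#...#...#
step 3: .#................#
step 4: #..................

#..................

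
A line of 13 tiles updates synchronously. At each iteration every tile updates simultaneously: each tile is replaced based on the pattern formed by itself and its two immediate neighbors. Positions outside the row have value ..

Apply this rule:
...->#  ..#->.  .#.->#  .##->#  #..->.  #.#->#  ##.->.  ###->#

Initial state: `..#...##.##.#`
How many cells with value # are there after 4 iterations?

10

iteration 1: #.#.#.#.##.##
iteration 2: #########.##.
iteration 3: ########.##..
iteration 4: #######.##..#
count of #: 10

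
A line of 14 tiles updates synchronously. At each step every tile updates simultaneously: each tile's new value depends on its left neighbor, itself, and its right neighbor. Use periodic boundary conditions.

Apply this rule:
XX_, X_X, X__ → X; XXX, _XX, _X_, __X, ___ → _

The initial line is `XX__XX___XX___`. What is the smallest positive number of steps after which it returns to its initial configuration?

14

_XX__XX___XX__
__XX__XX___XX_
___XX__XX___XX
X___XX__XX___X
XX___XX__XX___
_XX___XX__XX__
__XX___XX__XX_
___XX___XX__XX
X___XX___XX__X
XX___XX___XX__
_XX___XX___XX_
__XX___XX___XX
X__XX___XX___X
XX__XX___XX___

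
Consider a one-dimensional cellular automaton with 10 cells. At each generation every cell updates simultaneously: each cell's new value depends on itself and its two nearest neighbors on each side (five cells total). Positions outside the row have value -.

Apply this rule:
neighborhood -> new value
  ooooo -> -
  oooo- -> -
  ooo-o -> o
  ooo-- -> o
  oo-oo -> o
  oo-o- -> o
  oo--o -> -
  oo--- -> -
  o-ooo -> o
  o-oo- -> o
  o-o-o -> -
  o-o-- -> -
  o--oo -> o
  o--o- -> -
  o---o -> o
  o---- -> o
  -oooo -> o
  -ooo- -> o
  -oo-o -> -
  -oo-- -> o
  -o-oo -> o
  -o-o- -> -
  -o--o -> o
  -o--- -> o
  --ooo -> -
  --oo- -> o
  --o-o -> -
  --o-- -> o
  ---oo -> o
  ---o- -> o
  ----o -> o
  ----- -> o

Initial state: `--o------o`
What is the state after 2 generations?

oooooooooo
-o-------o

-o-------o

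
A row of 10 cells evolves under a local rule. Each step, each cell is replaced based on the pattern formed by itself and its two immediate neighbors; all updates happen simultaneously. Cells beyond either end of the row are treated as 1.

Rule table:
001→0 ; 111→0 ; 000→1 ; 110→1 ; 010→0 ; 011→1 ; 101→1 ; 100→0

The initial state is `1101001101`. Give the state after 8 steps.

1000110110

0110001111
1110101000
0011010010
0011100001
0010101101
0001011111
0100110000
1000110110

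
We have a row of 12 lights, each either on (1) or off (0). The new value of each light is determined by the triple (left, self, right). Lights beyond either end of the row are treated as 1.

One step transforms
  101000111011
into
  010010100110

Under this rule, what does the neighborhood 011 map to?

1

At position 6 the neighborhood is 011; the next row has 1 there.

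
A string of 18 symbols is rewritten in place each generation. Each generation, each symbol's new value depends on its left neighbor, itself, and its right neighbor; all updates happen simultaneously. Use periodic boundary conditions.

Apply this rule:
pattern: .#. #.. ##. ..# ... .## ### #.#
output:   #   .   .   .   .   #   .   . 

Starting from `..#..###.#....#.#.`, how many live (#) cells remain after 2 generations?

5

..#..#...#....#.#.
..#..#...#....#.#.
count of #: 5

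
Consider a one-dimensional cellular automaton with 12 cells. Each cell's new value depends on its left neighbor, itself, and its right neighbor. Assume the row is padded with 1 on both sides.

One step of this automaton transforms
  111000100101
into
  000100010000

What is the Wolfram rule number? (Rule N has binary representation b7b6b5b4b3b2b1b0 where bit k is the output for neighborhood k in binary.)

16

position 0: 111 → 0  (bit 7 = 0)
position 2: 110 → 0  (bit 6 = 0)
position 10: 101 → 0  (bit 5 = 0)
position 3: 100 → 1  (bit 4 = 1)
position 11: 011 → 0  (bit 3 = 0)
position 6: 010 → 0  (bit 2 = 0)
position 5: 001 → 0  (bit 1 = 0)
position 4: 000 → 0  (bit 0 = 0)
bits b7..b0 = 00010000 = 16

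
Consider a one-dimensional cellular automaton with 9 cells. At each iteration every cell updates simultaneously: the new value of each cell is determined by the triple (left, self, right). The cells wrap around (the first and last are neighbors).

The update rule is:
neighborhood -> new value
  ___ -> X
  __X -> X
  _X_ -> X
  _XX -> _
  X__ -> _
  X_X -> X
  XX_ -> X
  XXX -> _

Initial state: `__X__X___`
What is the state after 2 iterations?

__XX_XX__

XXX_XX_XX
__XX_XX__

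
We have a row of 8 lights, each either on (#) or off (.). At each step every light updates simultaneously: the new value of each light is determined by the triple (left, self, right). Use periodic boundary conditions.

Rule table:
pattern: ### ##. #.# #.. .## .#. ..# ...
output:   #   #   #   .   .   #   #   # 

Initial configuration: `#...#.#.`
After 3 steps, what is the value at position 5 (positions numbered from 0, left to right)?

#.######
##.#####
###.####
position 5 holds #

#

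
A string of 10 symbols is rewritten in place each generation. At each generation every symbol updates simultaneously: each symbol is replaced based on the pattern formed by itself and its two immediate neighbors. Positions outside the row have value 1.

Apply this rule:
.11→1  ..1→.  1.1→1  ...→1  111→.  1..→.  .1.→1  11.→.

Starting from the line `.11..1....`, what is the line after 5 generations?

.....11.11

11...1.11.
...1.111.1
.1.111..11
1111....1.
.....11.11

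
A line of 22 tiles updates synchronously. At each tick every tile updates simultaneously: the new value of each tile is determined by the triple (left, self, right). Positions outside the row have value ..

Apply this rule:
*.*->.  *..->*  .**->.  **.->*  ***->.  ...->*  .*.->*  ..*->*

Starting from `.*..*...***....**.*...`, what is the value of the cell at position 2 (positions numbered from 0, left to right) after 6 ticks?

.

tick 1: ********..*****.*.****
tick 2: .......***....*.*....*
tick 3: *******..******.******
tick 4: ......***.....*......*
tick 5: ******..**************
tick 6: .....***.............*
position 2 holds .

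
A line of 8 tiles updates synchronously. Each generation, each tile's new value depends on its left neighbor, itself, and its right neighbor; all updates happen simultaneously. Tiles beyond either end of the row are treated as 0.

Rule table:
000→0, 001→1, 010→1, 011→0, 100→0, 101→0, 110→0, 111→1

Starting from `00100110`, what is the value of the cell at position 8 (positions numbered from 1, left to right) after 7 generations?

generation 1: 01101000
generation 2: 10001000
generation 3: 10011000
generation 4: 10100000
generation 5: 10100000  (fixed point — unchanged through generation 7)
position 8 holds 0

0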